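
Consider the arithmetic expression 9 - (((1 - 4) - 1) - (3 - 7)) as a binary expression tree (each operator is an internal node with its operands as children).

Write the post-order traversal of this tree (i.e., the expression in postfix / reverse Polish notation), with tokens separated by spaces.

Post-order on an expression tree gives postfix notation: for each operator, emit left operand, right operand, then the operator.

9 1 4 - 1 - 3 7 - - -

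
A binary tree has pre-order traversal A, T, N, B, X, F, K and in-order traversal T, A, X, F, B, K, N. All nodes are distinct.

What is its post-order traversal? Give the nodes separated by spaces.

T F X K B N A

The first element of pre-order is the root; it splits in-order into left and right subtrees.
Root A: left subtree has 1 node {T}, right has 5 {X, F, B, K, N}.
  Root N: left subtree has 4 nodes {X, F, B, K}, right has 0 { }.
    Root B: left subtree has 2 nodes {X, F}, right has 1 {K}.
      Root X: left subtree has 0 nodes { }, right has 1 {F}.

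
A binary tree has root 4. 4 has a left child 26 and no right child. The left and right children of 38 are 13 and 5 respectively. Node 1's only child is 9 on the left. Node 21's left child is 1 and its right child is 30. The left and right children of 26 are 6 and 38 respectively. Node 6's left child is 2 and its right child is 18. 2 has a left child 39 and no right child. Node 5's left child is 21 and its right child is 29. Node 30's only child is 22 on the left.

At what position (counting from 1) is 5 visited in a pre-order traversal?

Pre-order visits the node, then its left subtree, then its right subtree.
Visit 4.
At 4: go left to 26.
  Visit 26.
  At 26: go left to 6.
    Visit 6.
    At 6: go left to 2.
      Visit 2.
      At 2: go left to 39.
        39 is a leaf — visit 39.
      At 2: no right child.
    At 6: go right to 18.
      18 is a leaf — visit 18.
  At 26: go right to 38.
    Visit 38.
    At 38: go left to 13.
      13 is a leaf — visit 13.
    At 38: go right to 5.
      Visit 5.
      At 5: go left to 21.
        Visit 21.
        At 21: go left to 1.
          Visit 1.
          At 1: go left to 9.
            9 is a leaf — visit 9.
          At 1: no right child.
        At 21: go right to 30.
          Visit 30.
          At 30: go left to 22.
            22 is a leaf — visit 22.
          At 30: no right child.
      At 5: go right to 29.
        29 is a leaf — visit 29.
At 4: no right child.
Full pre-order sequence: 4, 26, 6, 2, 39, 18, 38, 13, 5, 21, 1, 9, 30, 22, 29.

9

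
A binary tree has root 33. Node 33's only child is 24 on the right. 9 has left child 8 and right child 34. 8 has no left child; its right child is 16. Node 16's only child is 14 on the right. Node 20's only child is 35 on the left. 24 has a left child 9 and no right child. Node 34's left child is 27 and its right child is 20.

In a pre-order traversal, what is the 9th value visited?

Pre-order visits the node, then its left subtree, then its right subtree.
Visit 33.
At 33: no left child.
At 33: go right to 24.
  Visit 24.
  At 24: go left to 9.
    Visit 9.
    At 9: go left to 8.
      Visit 8.
      At 8: no left child.
      At 8: go right to 16.
        Visit 16.
        At 16: no left child.
        At 16: go right to 14.
          14 is a leaf — visit 14.
    At 9: go right to 34.
      Visit 34.
      At 34: go left to 27.
        27 is a leaf — visit 27.
      At 34: go right to 20.
        Visit 20.
        At 20: go left to 35.
          35 is a leaf — visit 35.
        At 20: no right child.
  At 24: no right child.
Full pre-order sequence: 33, 24, 9, 8, 16, 14, 34, 27, 20, 35.

20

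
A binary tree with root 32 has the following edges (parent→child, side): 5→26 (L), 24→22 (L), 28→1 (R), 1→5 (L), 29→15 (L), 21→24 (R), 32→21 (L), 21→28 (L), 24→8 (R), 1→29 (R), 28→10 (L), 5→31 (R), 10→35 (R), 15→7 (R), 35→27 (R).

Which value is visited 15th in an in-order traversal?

8

In-order visits the left subtree, then the node, then the right subtree.
At 32: go left to 21.
  At 21: go left to 28.
    At 28: go left to 10.
      At 10: no left child.
      Visit 10.
      At 10: go right to 35.
        At 35: no left child.
        Visit 35.
        At 35: go right to 27.
          27 is a leaf — visit 27.
    Visit 28.
    At 28: go right to 1.
      At 1: go left to 5.
        At 5: go left to 26.
          26 is a leaf — visit 26.
        Visit 5.
        At 5: go right to 31.
          31 is a leaf — visit 31.
      Visit 1.
      At 1: go right to 29.
        At 29: go left to 15.
          At 15: no left child.
          Visit 15.
          At 15: go right to 7.
            7 is a leaf — visit 7.
        Visit 29.
        At 29: no right child.
  Visit 21.
  At 21: go right to 24.
    At 24: go left to 22.
      22 is a leaf — visit 22.
    Visit 24.
    At 24: go right to 8.
      8 is a leaf — visit 8.
Visit 32.
At 32: no right child.
Full in-order sequence: 10, 35, 27, 28, 26, 5, 31, 1, 15, 7, 29, 21, 22, 24, 8, 32.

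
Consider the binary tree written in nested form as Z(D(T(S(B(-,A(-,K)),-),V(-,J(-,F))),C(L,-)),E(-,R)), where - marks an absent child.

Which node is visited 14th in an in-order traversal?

R

In-order visits the left subtree, then the node, then the right subtree.
At Z: go left to D.
  At D: go left to T.
    At T: go left to S.
      At S: go left to B.
        At B: no left child.
        Visit B.
        At B: go right to A.
          At A: no left child.
          Visit A.
          At A: go right to K.
            K is a leaf — visit K.
      Visit S.
      At S: no right child.
    Visit T.
    At T: go right to V.
      At V: no left child.
      Visit V.
      At V: go right to J.
        At J: no left child.
        Visit J.
        At J: go right to F.
          F is a leaf — visit F.
  Visit D.
  At D: go right to C.
    At C: go left to L.
      L is a leaf — visit L.
    Visit C.
    At C: no right child.
Visit Z.
At Z: go right to E.
  At E: no left child.
  Visit E.
  At E: go right to R.
    R is a leaf — visit R.
Full in-order sequence: B, A, K, S, T, V, J, F, D, L, C, Z, E, R.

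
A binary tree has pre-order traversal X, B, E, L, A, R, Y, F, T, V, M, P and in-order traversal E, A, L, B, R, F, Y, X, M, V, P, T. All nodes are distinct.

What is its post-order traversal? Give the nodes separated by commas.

A, L, E, F, Y, R, B, M, P, V, T, X

The first element of pre-order is the root; it splits in-order into left and right subtrees.
Root X: left subtree has 7 nodes {E, A, L, B, R, F, Y}, right has 4 {M, V, P, T}.
  Root B: left subtree has 3 nodes {E, A, L}, right has 3 {R, F, Y}.
    Root E: left subtree has 0 nodes { }, right has 2 {A, L}.
      Root L: left subtree has 1 node {A}, right has 0 { }.
    Root R: left subtree has 0 nodes { }, right has 2 {F, Y}.
      Root Y: left subtree has 1 node {F}, right has 0 { }.
  Root T: left subtree has 3 nodes {M, V, P}, right has 0 { }.
    Root V: left subtree has 1 node {M}, right has 1 {P}.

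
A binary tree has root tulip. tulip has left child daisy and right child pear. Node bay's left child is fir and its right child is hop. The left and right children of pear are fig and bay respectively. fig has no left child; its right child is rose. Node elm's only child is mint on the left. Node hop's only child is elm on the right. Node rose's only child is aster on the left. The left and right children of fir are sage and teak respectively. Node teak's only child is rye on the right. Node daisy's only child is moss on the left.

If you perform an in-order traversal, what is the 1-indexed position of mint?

14

In-order visits the left subtree, then the node, then the right subtree.
At tulip: go left to daisy.
  At daisy: go left to moss.
    moss is a leaf — visit moss.
  Visit daisy.
  At daisy: no right child.
Visit tulip.
At tulip: go right to pear.
  At pear: go left to fig.
    At fig: no left child.
    Visit fig.
    At fig: go right to rose.
      At rose: go left to aster.
        aster is a leaf — visit aster.
      Visit rose.
      At rose: no right child.
  Visit pear.
  At pear: go right to bay.
    At bay: go left to fir.
      At fir: go left to sage.
        sage is a leaf — visit sage.
      Visit fir.
      At fir: go right to teak.
        At teak: no left child.
        Visit teak.
        At teak: go right to rye.
          rye is a leaf — visit rye.
    Visit bay.
    At bay: go right to hop.
      At hop: no left child.
      Visit hop.
      At hop: go right to elm.
        At elm: go left to mint.
          mint is a leaf — visit mint.
        Visit elm.
        At elm: no right child.
Full in-order sequence: moss, daisy, tulip, fig, aster, rose, pear, sage, fir, teak, rye, bay, hop, mint, elm.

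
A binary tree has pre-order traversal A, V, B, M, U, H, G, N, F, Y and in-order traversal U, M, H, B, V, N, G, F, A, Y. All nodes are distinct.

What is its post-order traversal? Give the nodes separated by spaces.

U H M B N F G V Y A

The first element of pre-order is the root; it splits in-order into left and right subtrees.
Root A: left subtree has 8 nodes {U, M, H, B, V, N, G, F}, right has 1 {Y}.
  Root V: left subtree has 4 nodes {U, M, H, B}, right has 3 {N, G, F}.
    Root B: left subtree has 3 nodes {U, M, H}, right has 0 { }.
      Root M: left subtree has 1 node {U}, right has 1 {H}.
    Root G: left subtree has 1 node {N}, right has 1 {F}.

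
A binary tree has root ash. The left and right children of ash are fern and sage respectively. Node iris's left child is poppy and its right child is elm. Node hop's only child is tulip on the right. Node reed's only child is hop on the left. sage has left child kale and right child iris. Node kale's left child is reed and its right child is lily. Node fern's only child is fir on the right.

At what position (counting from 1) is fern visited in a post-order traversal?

Post-order visits the left subtree, then the right subtree, then the node.
At ash: go left to fern.
  At fern: no left child.
  At fern: go right to fir.
    fir is a leaf — visit fir.
  Visit fern.
At ash: go right to sage.
  At sage: go left to kale.
    At kale: go left to reed.
      At reed: go left to hop.
        At hop: no left child.
        At hop: go right to tulip.
          tulip is a leaf — visit tulip.
        Visit hop.
      At reed: no right child.
      Visit reed.
    At kale: go right to lily.
      lily is a leaf — visit lily.
    Visit kale.
  At sage: go right to iris.
    At iris: go left to poppy.
      poppy is a leaf — visit poppy.
    At iris: go right to elm.
      elm is a leaf — visit elm.
    Visit iris.
  Visit sage.
Visit ash.
Full post-order sequence: fir, fern, tulip, hop, reed, lily, kale, poppy, elm, iris, sage, ash.

2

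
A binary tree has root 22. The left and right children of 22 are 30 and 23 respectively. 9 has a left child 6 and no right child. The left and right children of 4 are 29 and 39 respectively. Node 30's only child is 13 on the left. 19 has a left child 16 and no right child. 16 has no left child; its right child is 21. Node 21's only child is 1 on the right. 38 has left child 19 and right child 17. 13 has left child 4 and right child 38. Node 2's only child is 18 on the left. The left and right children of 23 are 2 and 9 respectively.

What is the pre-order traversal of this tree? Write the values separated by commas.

Pre-order visits the node, then its left subtree, then its right subtree.
Visit 22.
At 22: go left to 30.
  Visit 30.
  At 30: go left to 13.
    Visit 13.
    At 13: go left to 4.
      Visit 4.
      At 4: go left to 29.
        29 is a leaf — visit 29.
      At 4: go right to 39.
        39 is a leaf — visit 39.
    At 13: go right to 38.
      Visit 38.
      At 38: go left to 19.
        Visit 19.
        At 19: go left to 16.
          Visit 16.
          At 16: no left child.
          At 16: go right to 21.
            Visit 21.
            At 21: no left child.
            At 21: go right to 1.
              1 is a leaf — visit 1.
        At 19: no right child.
      At 38: go right to 17.
        17 is a leaf — visit 17.
  At 30: no right child.
At 22: go right to 23.
  Visit 23.
  At 23: go left to 2.
    Visit 2.
    At 2: go left to 18.
      18 is a leaf — visit 18.
    At 2: no right child.
  At 23: go right to 9.
    Visit 9.
    At 9: go left to 6.
      6 is a leaf — visit 6.
    At 9: no right child.

22, 30, 13, 4, 29, 39, 38, 19, 16, 21, 1, 17, 23, 2, 18, 9, 6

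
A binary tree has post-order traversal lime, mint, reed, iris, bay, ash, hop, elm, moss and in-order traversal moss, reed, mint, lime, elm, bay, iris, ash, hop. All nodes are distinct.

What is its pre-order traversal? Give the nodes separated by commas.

The last element of post-order is the root; it splits in-order into left and right subtrees.
Root moss: left subtree has 0 nodes { }, right has 8 {reed, mint, lime, elm, bay, iris, ash, hop}.
  Root elm: left subtree has 3 nodes {reed, mint, lime}, right has 4 {bay, iris, ash, hop}.
    Root reed: left subtree has 0 nodes { }, right has 2 {mint, lime}.
      Root mint: left subtree has 0 nodes { }, right has 1 {lime}.
    Root hop: left subtree has 3 nodes {bay, iris, ash}, right has 0 { }.
      Root ash: left subtree has 2 nodes {bay, iris}, right has 0 { }.
        Root bay: left subtree has 0 nodes { }, right has 1 {iris}.

moss, elm, reed, mint, lime, hop, ash, bay, iris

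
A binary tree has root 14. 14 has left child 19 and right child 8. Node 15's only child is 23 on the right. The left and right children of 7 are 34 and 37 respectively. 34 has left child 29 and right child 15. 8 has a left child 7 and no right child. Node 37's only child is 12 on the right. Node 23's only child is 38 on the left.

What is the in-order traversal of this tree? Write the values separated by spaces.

In-order visits the left subtree, then the node, then the right subtree.
At 14: go left to 19.
  19 is a leaf — visit 19.
Visit 14.
At 14: go right to 8.
  At 8: go left to 7.
    At 7: go left to 34.
      At 34: go left to 29.
        29 is a leaf — visit 29.
      Visit 34.
      At 34: go right to 15.
        At 15: no left child.
        Visit 15.
        At 15: go right to 23.
          At 23: go left to 38.
            38 is a leaf — visit 38.
          Visit 23.
          At 23: no right child.
    Visit 7.
    At 7: go right to 37.
      At 37: no left child.
      Visit 37.
      At 37: go right to 12.
        12 is a leaf — visit 12.
  Visit 8.
  At 8: no right child.

19 14 29 34 15 38 23 7 37 12 8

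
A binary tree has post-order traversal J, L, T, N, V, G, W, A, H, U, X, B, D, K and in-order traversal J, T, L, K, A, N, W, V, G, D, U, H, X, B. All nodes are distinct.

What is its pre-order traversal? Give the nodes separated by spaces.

K T J L D A W N G V B X U H

The last element of post-order is the root; it splits in-order into left and right subtrees.
Root K: left subtree has 3 nodes {J, T, L}, right has 10 {A, N, W, V, G, D, U, H, X, B}.
  Root T: left subtree has 1 node {J}, right has 1 {L}.
  Root D: left subtree has 5 nodes {A, N, W, V, G}, right has 4 {U, H, X, B}.
    Root A: left subtree has 0 nodes { }, right has 4 {N, W, V, G}.
      Root W: left subtree has 1 node {N}, right has 2 {V, G}.
        Root G: left subtree has 1 node {V}, right has 0 { }.
    Root B: left subtree has 3 nodes {U, H, X}, right has 0 { }.
      Root X: left subtree has 2 nodes {U, H}, right has 0 { }.
        Root U: left subtree has 0 nodes { }, right has 1 {H}.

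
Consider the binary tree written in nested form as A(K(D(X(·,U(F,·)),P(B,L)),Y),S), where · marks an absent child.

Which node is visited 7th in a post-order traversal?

D

Post-order visits the left subtree, then the right subtree, then the node.
At A: go left to K.
  At K: go left to D.
    At D: go left to X.
      At X: no left child.
      At X: go right to U.
        At U: go left to F.
          F is a leaf — visit F.
        At U: no right child.
        Visit U.
      Visit X.
    At D: go right to P.
      At P: go left to B.
        B is a leaf — visit B.
      At P: go right to L.
        L is a leaf — visit L.
      Visit P.
    Visit D.
  At K: go right to Y.
    Y is a leaf — visit Y.
  Visit K.
At A: go right to S.
  S is a leaf — visit S.
Visit A.
Full post-order sequence: F, U, X, B, L, P, D, Y, K, S, A.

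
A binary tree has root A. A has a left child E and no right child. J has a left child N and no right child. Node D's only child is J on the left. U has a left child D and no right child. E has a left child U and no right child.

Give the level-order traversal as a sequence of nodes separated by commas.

Level-order visits nodes level by level from the root, left to right within each level.
Level 0: A
Level 1: E
Level 2: U
Level 3: D
Level 4: J
Level 5: N

A, E, U, D, J, N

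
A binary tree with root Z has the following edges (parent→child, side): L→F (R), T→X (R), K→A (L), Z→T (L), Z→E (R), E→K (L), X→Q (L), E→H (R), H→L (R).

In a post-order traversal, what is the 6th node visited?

Post-order visits the left subtree, then the right subtree, then the node.
At Z: go left to T.
  At T: no left child.
  At T: go right to X.
    At X: go left to Q.
      Q is a leaf — visit Q.
    At X: no right child.
    Visit X.
  Visit T.
At Z: go right to E.
  At E: go left to K.
    At K: go left to A.
      A is a leaf — visit A.
    At K: no right child.
    Visit K.
  At E: go right to H.
    At H: no left child.
    At H: go right to L.
      At L: no left child.
      At L: go right to F.
        F is a leaf — visit F.
      Visit L.
    Visit H.
  Visit E.
Visit Z.
Full post-order sequence: Q, X, T, A, K, F, L, H, E, Z.

F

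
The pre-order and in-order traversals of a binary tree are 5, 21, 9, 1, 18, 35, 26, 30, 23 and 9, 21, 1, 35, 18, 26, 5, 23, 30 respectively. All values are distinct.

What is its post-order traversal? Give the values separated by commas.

9, 35, 26, 18, 1, 21, 23, 30, 5

The first element of pre-order is the root; it splits in-order into left and right subtrees.
Root 5: left subtree has 6 nodes {9, 21, 1, 35, 18, 26}, right has 2 {23, 30}.
  Root 21: left subtree has 1 node {9}, right has 4 {1, 35, 18, 26}.
    Root 1: left subtree has 0 nodes { }, right has 3 {35, 18, 26}.
      Root 18: left subtree has 1 node {35}, right has 1 {26}.
  Root 30: left subtree has 1 node {23}, right has 0 { }.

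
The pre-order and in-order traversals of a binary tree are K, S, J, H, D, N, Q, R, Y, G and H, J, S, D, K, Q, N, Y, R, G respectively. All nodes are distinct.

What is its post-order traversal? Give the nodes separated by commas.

H, J, D, S, Q, Y, G, R, N, K

The first element of pre-order is the root; it splits in-order into left and right subtrees.
Root K: left subtree has 4 nodes {H, J, S, D}, right has 5 {Q, N, Y, R, G}.
  Root S: left subtree has 2 nodes {H, J}, right has 1 {D}.
    Root J: left subtree has 1 node {H}, right has 0 { }.
  Root N: left subtree has 1 node {Q}, right has 3 {Y, R, G}.
    Root R: left subtree has 1 node {Y}, right has 1 {G}.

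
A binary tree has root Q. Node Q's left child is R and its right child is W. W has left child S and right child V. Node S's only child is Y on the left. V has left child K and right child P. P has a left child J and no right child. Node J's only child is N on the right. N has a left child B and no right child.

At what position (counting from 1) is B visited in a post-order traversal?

5

Post-order visits the left subtree, then the right subtree, then the node.
At Q: go left to R.
  R is a leaf — visit R.
At Q: go right to W.
  At W: go left to S.
    At S: go left to Y.
      Y is a leaf — visit Y.
    At S: no right child.
    Visit S.
  At W: go right to V.
    At V: go left to K.
      K is a leaf — visit K.
    At V: go right to P.
      At P: go left to J.
        At J: no left child.
        At J: go right to N.
          At N: go left to B.
            B is a leaf — visit B.
          At N: no right child.
          Visit N.
        Visit J.
      At P: no right child.
      Visit P.
    Visit V.
  Visit W.
Visit Q.
Full post-order sequence: R, Y, S, K, B, N, J, P, V, W, Q.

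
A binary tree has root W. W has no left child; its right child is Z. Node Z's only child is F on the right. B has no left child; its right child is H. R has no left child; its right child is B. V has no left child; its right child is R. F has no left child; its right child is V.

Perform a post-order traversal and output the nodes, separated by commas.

H, B, R, V, F, Z, W

Post-order visits the left subtree, then the right subtree, then the node.
At W: no left child.
At W: go right to Z.
  At Z: no left child.
  At Z: go right to F.
    At F: no left child.
    At F: go right to V.
      At V: no left child.
      At V: go right to R.
        At R: no left child.
        At R: go right to B.
          At B: no left child.
          At B: go right to H.
            H is a leaf — visit H.
          Visit B.
        Visit R.
      Visit V.
    Visit F.
  Visit Z.
Visit W.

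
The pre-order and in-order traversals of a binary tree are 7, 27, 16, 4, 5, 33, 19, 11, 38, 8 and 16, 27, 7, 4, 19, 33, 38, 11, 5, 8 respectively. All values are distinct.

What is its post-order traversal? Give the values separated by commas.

The first element of pre-order is the root; it splits in-order into left and right subtrees.
Root 7: left subtree has 2 nodes {16, 27}, right has 7 {4, 19, 33, 38, 11, 5, 8}.
  Root 27: left subtree has 1 node {16}, right has 0 { }.
  Root 4: left subtree has 0 nodes { }, right has 6 {19, 33, 38, 11, 5, 8}.
    Root 5: left subtree has 4 nodes {19, 33, 38, 11}, right has 1 {8}.
      Root 33: left subtree has 1 node {19}, right has 2 {38, 11}.
        Root 11: left subtree has 1 node {38}, right has 0 { }.

16, 27, 19, 38, 11, 33, 8, 5, 4, 7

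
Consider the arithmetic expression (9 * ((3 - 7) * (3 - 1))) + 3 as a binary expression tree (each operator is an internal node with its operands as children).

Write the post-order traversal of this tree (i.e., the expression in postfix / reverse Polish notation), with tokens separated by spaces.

9 3 7 - 3 1 - * * 3 +

Post-order on an expression tree gives postfix notation: for each operator, emit left operand, right operand, then the operator.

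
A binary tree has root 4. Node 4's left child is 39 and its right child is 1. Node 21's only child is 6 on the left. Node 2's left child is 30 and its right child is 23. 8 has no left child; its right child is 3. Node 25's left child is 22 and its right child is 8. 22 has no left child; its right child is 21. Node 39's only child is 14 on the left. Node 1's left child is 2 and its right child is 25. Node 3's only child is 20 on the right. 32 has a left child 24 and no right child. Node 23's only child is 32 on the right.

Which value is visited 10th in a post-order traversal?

Post-order visits the left subtree, then the right subtree, then the node.
At 4: go left to 39.
  At 39: go left to 14.
    14 is a leaf — visit 14.
  At 39: no right child.
  Visit 39.
At 4: go right to 1.
  At 1: go left to 2.
    At 2: go left to 30.
      30 is a leaf — visit 30.
    At 2: go right to 23.
      At 23: no left child.
      At 23: go right to 32.
        At 32: go left to 24.
          24 is a leaf — visit 24.
        At 32: no right child.
        Visit 32.
      Visit 23.
    Visit 2.
  At 1: go right to 25.
    At 25: go left to 22.
      At 22: no left child.
      At 22: go right to 21.
        At 21: go left to 6.
          6 is a leaf — visit 6.
        At 21: no right child.
        Visit 21.
      Visit 22.
    At 25: go right to 8.
      At 8: no left child.
      At 8: go right to 3.
        At 3: no left child.
        At 3: go right to 20.
          20 is a leaf — visit 20.
        Visit 3.
      Visit 8.
    Visit 25.
  Visit 1.
Visit 4.
Full post-order sequence: 14, 39, 30, 24, 32, 23, 2, 6, 21, 22, 20, 3, 8, 25, 1, 4.

22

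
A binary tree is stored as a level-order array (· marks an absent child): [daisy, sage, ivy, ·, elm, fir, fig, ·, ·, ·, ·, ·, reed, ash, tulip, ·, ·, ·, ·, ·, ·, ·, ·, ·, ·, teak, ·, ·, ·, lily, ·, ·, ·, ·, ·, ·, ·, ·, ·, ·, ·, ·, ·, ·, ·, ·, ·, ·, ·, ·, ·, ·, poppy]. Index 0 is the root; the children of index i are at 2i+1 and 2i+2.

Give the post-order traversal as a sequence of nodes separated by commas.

elm, sage, poppy, teak, reed, fir, ash, lily, tulip, fig, ivy, daisy

Post-order visits the left subtree, then the right subtree, then the node.
At daisy: go left to sage.
  At sage: no left child.
  At sage: go right to elm.
    elm is a leaf — visit elm.
  Visit sage.
At daisy: go right to ivy.
  At ivy: go left to fir.
    At fir: no left child.
    At fir: go right to reed.
      At reed: go left to teak.
        At teak: no left child.
        At teak: go right to poppy.
          poppy is a leaf — visit poppy.
        Visit teak.
      At reed: no right child.
      Visit reed.
    Visit fir.
  At ivy: go right to fig.
    At fig: go left to ash.
      ash is a leaf — visit ash.
    At fig: go right to tulip.
      At tulip: go left to lily.
        lily is a leaf — visit lily.
      At tulip: no right child.
      Visit tulip.
    Visit fig.
  Visit ivy.
Visit daisy.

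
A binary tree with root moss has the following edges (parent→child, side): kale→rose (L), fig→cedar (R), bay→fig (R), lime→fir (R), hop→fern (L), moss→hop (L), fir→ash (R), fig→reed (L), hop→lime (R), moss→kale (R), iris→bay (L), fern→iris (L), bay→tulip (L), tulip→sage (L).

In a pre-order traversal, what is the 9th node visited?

reed

Pre-order visits the node, then its left subtree, then its right subtree.
Visit moss.
At moss: go left to hop.
  Visit hop.
  At hop: go left to fern.
    Visit fern.
    At fern: go left to iris.
      Visit iris.
      At iris: go left to bay.
        Visit bay.
        At bay: go left to tulip.
          Visit tulip.
          At tulip: go left to sage.
            sage is a leaf — visit sage.
          At tulip: no right child.
        At bay: go right to fig.
          Visit fig.
          At fig: go left to reed.
            reed is a leaf — visit reed.
          At fig: go right to cedar.
            cedar is a leaf — visit cedar.
      At iris: no right child.
    At fern: no right child.
  At hop: go right to lime.
    Visit lime.
    At lime: no left child.
    At lime: go right to fir.
      Visit fir.
      At fir: no left child.
      At fir: go right to ash.
        ash is a leaf — visit ash.
At moss: go right to kale.
  Visit kale.
  At kale: go left to rose.
    rose is a leaf — visit rose.
  At kale: no right child.
Full pre-order sequence: moss, hop, fern, iris, bay, tulip, sage, fig, reed, cedar, lime, fir, ash, kale, rose.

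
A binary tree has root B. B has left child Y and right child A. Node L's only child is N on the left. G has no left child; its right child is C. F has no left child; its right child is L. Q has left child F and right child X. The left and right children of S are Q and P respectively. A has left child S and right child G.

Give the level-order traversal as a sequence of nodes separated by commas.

B, Y, A, S, G, Q, P, C, F, X, L, N

Level-order visits nodes level by level from the root, left to right within each level.
Level 0: B
Level 1: Y, A
Level 2: S, G
Level 3: Q, P, C
Level 4: F, X
Level 5: L
Level 6: N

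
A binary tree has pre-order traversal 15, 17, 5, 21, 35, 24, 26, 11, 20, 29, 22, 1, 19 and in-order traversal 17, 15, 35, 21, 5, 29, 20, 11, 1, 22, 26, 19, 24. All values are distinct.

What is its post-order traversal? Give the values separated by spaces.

17 35 21 29 20 1 22 11 19 26 24 5 15

The first element of pre-order is the root; it splits in-order into left and right subtrees.
Root 15: left subtree has 1 node {17}, right has 11 {35, 21, 5, 29, 20, 11, 1, 22, 26, 19, 24}.
  Root 5: left subtree has 2 nodes {35, 21}, right has 8 {29, 20, 11, 1, 22, 26, 19, 24}.
    Root 21: left subtree has 1 node {35}, right has 0 { }.
    Root 24: left subtree has 7 nodes {29, 20, 11, 1, 22, 26, 19}, right has 0 { }.
      Root 26: left subtree has 5 nodes {29, 20, 11, 1, 22}, right has 1 {19}.
        Root 11: left subtree has 2 nodes {29, 20}, right has 2 {1, 22}.
          Root 20: left subtree has 1 node {29}, right has 0 { }.
          Root 22: left subtree has 1 node {1}, right has 0 { }.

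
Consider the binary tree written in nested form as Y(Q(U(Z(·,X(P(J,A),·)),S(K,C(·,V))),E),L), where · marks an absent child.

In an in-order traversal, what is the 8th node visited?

S

In-order visits the left subtree, then the node, then the right subtree.
At Y: go left to Q.
  At Q: go left to U.
    At U: go left to Z.
      At Z: no left child.
      Visit Z.
      At Z: go right to X.
        At X: go left to P.
          At P: go left to J.
            J is a leaf — visit J.
          Visit P.
          At P: go right to A.
            A is a leaf — visit A.
        Visit X.
        At X: no right child.
    Visit U.
    At U: go right to S.
      At S: go left to K.
        K is a leaf — visit K.
      Visit S.
      At S: go right to C.
        At C: no left child.
        Visit C.
        At C: go right to V.
          V is a leaf — visit V.
  Visit Q.
  At Q: go right to E.
    E is a leaf — visit E.
Visit Y.
At Y: go right to L.
  L is a leaf — visit L.
Full in-order sequence: Z, J, P, A, X, U, K, S, C, V, Q, E, Y, L.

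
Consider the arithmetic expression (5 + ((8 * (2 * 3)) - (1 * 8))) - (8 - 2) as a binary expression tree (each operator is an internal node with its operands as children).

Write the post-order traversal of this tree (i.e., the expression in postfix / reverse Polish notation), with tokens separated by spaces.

5 8 2 3 * * 1 8 * - + 8 2 - -

Post-order on an expression tree gives postfix notation: for each operator, emit left operand, right operand, then the operator.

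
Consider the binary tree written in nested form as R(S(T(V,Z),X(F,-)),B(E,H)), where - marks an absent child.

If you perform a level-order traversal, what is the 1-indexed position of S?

Level-order visits nodes level by level from the root, left to right within each level.
Level 0: R
Level 1: S, B
Level 2: T, X, E, H
Level 3: V, Z, F
Full level-order sequence: R, S, B, T, X, E, H, V, Z, F.

2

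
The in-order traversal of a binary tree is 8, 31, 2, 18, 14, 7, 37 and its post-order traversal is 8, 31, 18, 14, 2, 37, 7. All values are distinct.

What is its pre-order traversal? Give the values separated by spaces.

The last element of post-order is the root; it splits in-order into left and right subtrees.
Root 7: left subtree has 5 nodes {8, 31, 2, 18, 14}, right has 1 {37}.
  Root 2: left subtree has 2 nodes {8, 31}, right has 2 {18, 14}.
    Root 31: left subtree has 1 node {8}, right has 0 { }.
    Root 14: left subtree has 1 node {18}, right has 0 { }.

7 2 31 8 14 18 37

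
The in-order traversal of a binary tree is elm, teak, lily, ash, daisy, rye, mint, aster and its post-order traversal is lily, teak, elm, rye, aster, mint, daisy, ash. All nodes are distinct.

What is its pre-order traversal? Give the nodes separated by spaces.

ash elm teak lily daisy mint rye aster

The last element of post-order is the root; it splits in-order into left and right subtrees.
Root ash: left subtree has 3 nodes {elm, teak, lily}, right has 4 {daisy, rye, mint, aster}.
  Root elm: left subtree has 0 nodes { }, right has 2 {teak, lily}.
    Root teak: left subtree has 0 nodes { }, right has 1 {lily}.
  Root daisy: left subtree has 0 nodes { }, right has 3 {rye, mint, aster}.
    Root mint: left subtree has 1 node {rye}, right has 1 {aster}.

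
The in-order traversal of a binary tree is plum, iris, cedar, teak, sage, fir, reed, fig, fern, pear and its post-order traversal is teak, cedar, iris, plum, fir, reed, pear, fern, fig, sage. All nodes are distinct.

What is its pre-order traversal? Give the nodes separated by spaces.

The last element of post-order is the root; it splits in-order into left and right subtrees.
Root sage: left subtree has 4 nodes {plum, iris, cedar, teak}, right has 5 {fir, reed, fig, fern, pear}.
  Root plum: left subtree has 0 nodes { }, right has 3 {iris, cedar, teak}.
    Root iris: left subtree has 0 nodes { }, right has 2 {cedar, teak}.
      Root cedar: left subtree has 0 nodes { }, right has 1 {teak}.
  Root fig: left subtree has 2 nodes {fir, reed}, right has 2 {fern, pear}.
    Root reed: left subtree has 1 node {fir}, right has 0 { }.
    Root fern: left subtree has 0 nodes { }, right has 1 {pear}.

sage plum iris cedar teak fig reed fir fern pear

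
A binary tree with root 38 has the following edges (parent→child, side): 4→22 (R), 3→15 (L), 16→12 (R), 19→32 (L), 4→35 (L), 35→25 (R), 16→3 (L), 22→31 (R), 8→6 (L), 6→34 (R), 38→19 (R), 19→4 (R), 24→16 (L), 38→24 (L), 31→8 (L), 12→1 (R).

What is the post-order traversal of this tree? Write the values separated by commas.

Post-order visits the left subtree, then the right subtree, then the node.
At 38: go left to 24.
  At 24: go left to 16.
    At 16: go left to 3.
      At 3: go left to 15.
        15 is a leaf — visit 15.
      At 3: no right child.
      Visit 3.
    At 16: go right to 12.
      At 12: no left child.
      At 12: go right to 1.
        1 is a leaf — visit 1.
      Visit 12.
    Visit 16.
  At 24: no right child.
  Visit 24.
At 38: go right to 19.
  At 19: go left to 32.
    32 is a leaf — visit 32.
  At 19: go right to 4.
    At 4: go left to 35.
      At 35: no left child.
      At 35: go right to 25.
        25 is a leaf — visit 25.
      Visit 35.
    At 4: go right to 22.
      At 22: no left child.
      At 22: go right to 31.
        At 31: go left to 8.
          At 8: go left to 6.
            At 6: no left child.
            At 6: go right to 34.
              34 is a leaf — visit 34.
            Visit 6.
          At 8: no right child.
          Visit 8.
        At 31: no right child.
        Visit 31.
      Visit 22.
    Visit 4.
  Visit 19.
Visit 38.

15, 3, 1, 12, 16, 24, 32, 25, 35, 34, 6, 8, 31, 22, 4, 19, 38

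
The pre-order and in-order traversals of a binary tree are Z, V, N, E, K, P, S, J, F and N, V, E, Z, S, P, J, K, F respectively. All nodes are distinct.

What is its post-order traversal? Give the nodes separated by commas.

The first element of pre-order is the root; it splits in-order into left and right subtrees.
Root Z: left subtree has 3 nodes {N, V, E}, right has 5 {S, P, J, K, F}.
  Root V: left subtree has 1 node {N}, right has 1 {E}.
  Root K: left subtree has 3 nodes {S, P, J}, right has 1 {F}.
    Root P: left subtree has 1 node {S}, right has 1 {J}.

N, E, V, S, J, P, F, K, Z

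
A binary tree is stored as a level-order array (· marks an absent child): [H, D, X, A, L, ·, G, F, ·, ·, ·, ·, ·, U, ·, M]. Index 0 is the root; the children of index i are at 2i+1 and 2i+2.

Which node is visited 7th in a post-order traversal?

G

Post-order visits the left subtree, then the right subtree, then the node.
At H: go left to D.
  At D: go left to A.
    At A: go left to F.
      At F: go left to M.
        M is a leaf — visit M.
      At F: no right child.
      Visit F.
    At A: no right child.
    Visit A.
  At D: go right to L.
    L is a leaf — visit L.
  Visit D.
At H: go right to X.
  At X: no left child.
  At X: go right to G.
    At G: go left to U.
      U is a leaf — visit U.
    At G: no right child.
    Visit G.
  Visit X.
Visit H.
Full post-order sequence: M, F, A, L, D, U, G, X, H.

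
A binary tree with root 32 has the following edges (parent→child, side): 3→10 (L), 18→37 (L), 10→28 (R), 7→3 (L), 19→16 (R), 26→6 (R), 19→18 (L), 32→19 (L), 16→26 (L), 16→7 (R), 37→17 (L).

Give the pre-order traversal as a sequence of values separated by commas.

32, 19, 18, 37, 17, 16, 26, 6, 7, 3, 10, 28

Pre-order visits the node, then its left subtree, then its right subtree.
Visit 32.
At 32: go left to 19.
  Visit 19.
  At 19: go left to 18.
    Visit 18.
    At 18: go left to 37.
      Visit 37.
      At 37: go left to 17.
        17 is a leaf — visit 17.
      At 37: no right child.
    At 18: no right child.
  At 19: go right to 16.
    Visit 16.
    At 16: go left to 26.
      Visit 26.
      At 26: no left child.
      At 26: go right to 6.
        6 is a leaf — visit 6.
    At 16: go right to 7.
      Visit 7.
      At 7: go left to 3.
        Visit 3.
        At 3: go left to 10.
          Visit 10.
          At 10: no left child.
          At 10: go right to 28.
            28 is a leaf — visit 28.
        At 3: no right child.
      At 7: no right child.
At 32: no right child.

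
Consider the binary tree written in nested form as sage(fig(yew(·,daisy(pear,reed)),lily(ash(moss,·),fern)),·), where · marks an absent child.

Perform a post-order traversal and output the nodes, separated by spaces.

Post-order visits the left subtree, then the right subtree, then the node.
At sage: go left to fig.
  At fig: go left to yew.
    At yew: no left child.
    At yew: go right to daisy.
      At daisy: go left to pear.
        pear is a leaf — visit pear.
      At daisy: go right to reed.
        reed is a leaf — visit reed.
      Visit daisy.
    Visit yew.
  At fig: go right to lily.
    At lily: go left to ash.
      At ash: go left to moss.
        moss is a leaf — visit moss.
      At ash: no right child.
      Visit ash.
    At lily: go right to fern.
      fern is a leaf — visit fern.
    Visit lily.
  Visit fig.
At sage: no right child.
Visit sage.

pear reed daisy yew moss ash fern lily fig sage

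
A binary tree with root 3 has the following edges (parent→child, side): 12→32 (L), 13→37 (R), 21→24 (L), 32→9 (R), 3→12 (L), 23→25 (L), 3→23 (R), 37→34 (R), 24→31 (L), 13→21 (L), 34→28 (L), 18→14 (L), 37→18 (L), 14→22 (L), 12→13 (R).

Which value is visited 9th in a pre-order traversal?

37

Pre-order visits the node, then its left subtree, then its right subtree.
Visit 3.
At 3: go left to 12.
  Visit 12.
  At 12: go left to 32.
    Visit 32.
    At 32: no left child.
    At 32: go right to 9.
      9 is a leaf — visit 9.
  At 12: go right to 13.
    Visit 13.
    At 13: go left to 21.
      Visit 21.
      At 21: go left to 24.
        Visit 24.
        At 24: go left to 31.
          31 is a leaf — visit 31.
        At 24: no right child.
      At 21: no right child.
    At 13: go right to 37.
      Visit 37.
      At 37: go left to 18.
        Visit 18.
        At 18: go left to 14.
          Visit 14.
          At 14: go left to 22.
            22 is a leaf — visit 22.
          At 14: no right child.
        At 18: no right child.
      At 37: go right to 34.
        Visit 34.
        At 34: go left to 28.
          28 is a leaf — visit 28.
        At 34: no right child.
At 3: go right to 23.
  Visit 23.
  At 23: go left to 25.
    25 is a leaf — visit 25.
  At 23: no right child.
Full pre-order sequence: 3, 12, 32, 9, 13, 21, 24, 31, 37, 18, 14, 22, 34, 28, 23, 25.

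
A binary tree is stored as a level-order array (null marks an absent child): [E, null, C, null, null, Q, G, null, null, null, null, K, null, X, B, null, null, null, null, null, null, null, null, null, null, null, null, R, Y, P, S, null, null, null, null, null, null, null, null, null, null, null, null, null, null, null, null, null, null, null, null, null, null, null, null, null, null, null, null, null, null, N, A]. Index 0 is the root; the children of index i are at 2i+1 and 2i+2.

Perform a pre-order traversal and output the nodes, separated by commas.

E, C, Q, K, G, X, R, Y, B, P, S, N, A

Pre-order visits the node, then its left subtree, then its right subtree.
Visit E.
At E: no left child.
At E: go right to C.
  Visit C.
  At C: go left to Q.
    Visit Q.
    At Q: go left to K.
      K is a leaf — visit K.
    At Q: no right child.
  At C: go right to G.
    Visit G.
    At G: go left to X.
      Visit X.
      At X: go left to R.
        R is a leaf — visit R.
      At X: go right to Y.
        Y is a leaf — visit Y.
    At G: go right to B.
      Visit B.
      At B: go left to P.
        P is a leaf — visit P.
      At B: go right to S.
        Visit S.
        At S: go left to N.
          N is a leaf — visit N.
        At S: go right to A.
          A is a leaf — visit A.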